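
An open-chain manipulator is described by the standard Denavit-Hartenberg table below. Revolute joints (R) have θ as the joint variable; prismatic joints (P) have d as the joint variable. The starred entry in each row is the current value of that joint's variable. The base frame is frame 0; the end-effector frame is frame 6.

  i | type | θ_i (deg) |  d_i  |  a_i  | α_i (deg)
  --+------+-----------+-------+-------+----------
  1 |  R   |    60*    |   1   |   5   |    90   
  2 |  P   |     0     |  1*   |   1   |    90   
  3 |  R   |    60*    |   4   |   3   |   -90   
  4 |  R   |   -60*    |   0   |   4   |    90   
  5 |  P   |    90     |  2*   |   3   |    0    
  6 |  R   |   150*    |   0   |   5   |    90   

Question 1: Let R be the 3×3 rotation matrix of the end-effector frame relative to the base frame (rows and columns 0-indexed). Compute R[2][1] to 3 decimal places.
End-effector y-axis (col 1 of R) = (-0.8660,-0.0000,-0.5000)
R[2][1] = -0.5000

-0.500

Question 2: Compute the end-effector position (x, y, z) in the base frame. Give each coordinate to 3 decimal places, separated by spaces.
5.884 6.026 -5.299

after link 1: o_1 = (2.5000, 4.3301, 1.0000)
after link 2: o_2 = (3.8660, 4.6962, 1.0000)
after link 3: o_3 = (6.8660, 4.6962, -3.0000)
after link 4: o_4 = (8.8660, 4.6962, -6.4641)
after link 5: o_5 = (7.1340, 1.6962, -7.4641)
after link 6: o_6 = (5.8840, 6.0263, -5.2990)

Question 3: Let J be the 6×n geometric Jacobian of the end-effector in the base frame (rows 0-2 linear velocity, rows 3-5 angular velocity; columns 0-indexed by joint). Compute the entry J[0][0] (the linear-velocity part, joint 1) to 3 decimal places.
axis z_0 = ẑ; lever o_n−o_0 = (5.8840,6.0263,-5.2990)
cross product → J_v[:, 0] = (-6.0263,5.8840,0.0000)
J_ω[:, 0] = z_0
entry J[0][0] = -6.0263

-6.026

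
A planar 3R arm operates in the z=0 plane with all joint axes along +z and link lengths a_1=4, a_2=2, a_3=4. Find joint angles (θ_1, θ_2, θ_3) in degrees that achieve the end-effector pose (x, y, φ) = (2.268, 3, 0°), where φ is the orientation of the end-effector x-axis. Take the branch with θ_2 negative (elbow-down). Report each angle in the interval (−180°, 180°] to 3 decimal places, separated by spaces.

149.999 -120.001 -29.999

wrist centre = target − a_3·(cos φ, sin φ) = (-1.7320, 3.0000)
cos θ_2 = (11.9998−4²−2²)/(2·4·2) = -0.5000; θ_2 = -120.0007° (elbow-down)
β = atan2(3.0000,-1.7320) = 119.9993°; ψ = atan2(-1.7320,3.0000) = -30.0000°
θ_1 = β − ψ = 149.9993°
θ_3 = φ − θ_1 − θ_2 = -29.9985° (wrapped to (-180°,180°])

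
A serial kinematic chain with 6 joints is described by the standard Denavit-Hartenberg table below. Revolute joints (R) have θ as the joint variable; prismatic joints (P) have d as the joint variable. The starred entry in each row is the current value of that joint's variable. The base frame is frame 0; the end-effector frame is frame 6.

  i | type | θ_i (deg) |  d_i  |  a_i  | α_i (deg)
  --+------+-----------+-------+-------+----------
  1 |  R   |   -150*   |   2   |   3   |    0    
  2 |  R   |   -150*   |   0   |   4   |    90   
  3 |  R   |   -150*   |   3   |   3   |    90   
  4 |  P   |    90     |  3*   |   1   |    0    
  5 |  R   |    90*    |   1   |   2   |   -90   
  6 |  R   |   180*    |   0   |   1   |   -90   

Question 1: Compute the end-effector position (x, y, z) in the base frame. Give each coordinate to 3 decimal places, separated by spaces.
1.000 -3.268 4.464

after link 1: o_1 = (-2.5981, -1.5000, 2.0000)
after link 2: o_2 = (-0.5981, 1.9641, 2.0000)
after link 3: o_3 = (0.7010, -1.7859, 0.5000)
after link 4: o_4 = (0.8170, -3.5849, 3.0981)
after link 5: o_5 = (1.4330, -2.5179, 4.9641)
after link 6: o_6 = (1.0000, -3.2679, 4.4641)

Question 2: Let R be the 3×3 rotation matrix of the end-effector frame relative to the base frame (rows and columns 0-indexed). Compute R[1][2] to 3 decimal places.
-0.433

End-effector z-axis (col 2 of R) = (-0.2500,-0.4330,0.8660)
R[1][2] = -0.4330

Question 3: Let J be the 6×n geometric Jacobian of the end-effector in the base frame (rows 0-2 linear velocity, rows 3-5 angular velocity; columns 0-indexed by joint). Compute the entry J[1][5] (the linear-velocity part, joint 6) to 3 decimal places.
axis z_5 = (-0.8660,0.5000,0.0000); lever o_n−o_5 = (-0.4330,-0.7500,-0.5000)
cross product → J_v[:, 5] = (-0.2500,-0.4330,0.8660)
J_ω[:, 5] = z_5
entry J[1][5] = -0.4330

-0.433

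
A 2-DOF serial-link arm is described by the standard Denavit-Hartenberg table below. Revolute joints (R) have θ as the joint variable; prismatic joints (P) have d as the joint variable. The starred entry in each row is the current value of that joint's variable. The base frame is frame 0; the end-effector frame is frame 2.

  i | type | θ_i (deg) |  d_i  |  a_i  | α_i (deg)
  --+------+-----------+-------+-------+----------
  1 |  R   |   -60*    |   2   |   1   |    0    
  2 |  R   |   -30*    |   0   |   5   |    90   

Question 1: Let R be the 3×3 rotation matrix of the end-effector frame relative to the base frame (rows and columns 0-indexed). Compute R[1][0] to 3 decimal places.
-1.000

End-effector x-axis (col 0 of R) = (0.0000,-1.0000,0.0000)
R[1][0] = -1.0000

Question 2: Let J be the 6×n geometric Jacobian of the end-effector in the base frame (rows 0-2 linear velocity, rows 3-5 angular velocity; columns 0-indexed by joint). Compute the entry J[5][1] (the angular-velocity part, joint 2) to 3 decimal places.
1.000

axis z_1 = (0.0000,0.0000,1.0000); lever o_n−o_1 = (0.0000,-5.0000,0.0000)
cross product → J_v[:, 1] = (5.0000,0.0000,-0.0000)
J_ω[:, 1] = z_1
entry J[5][1] = 1.0000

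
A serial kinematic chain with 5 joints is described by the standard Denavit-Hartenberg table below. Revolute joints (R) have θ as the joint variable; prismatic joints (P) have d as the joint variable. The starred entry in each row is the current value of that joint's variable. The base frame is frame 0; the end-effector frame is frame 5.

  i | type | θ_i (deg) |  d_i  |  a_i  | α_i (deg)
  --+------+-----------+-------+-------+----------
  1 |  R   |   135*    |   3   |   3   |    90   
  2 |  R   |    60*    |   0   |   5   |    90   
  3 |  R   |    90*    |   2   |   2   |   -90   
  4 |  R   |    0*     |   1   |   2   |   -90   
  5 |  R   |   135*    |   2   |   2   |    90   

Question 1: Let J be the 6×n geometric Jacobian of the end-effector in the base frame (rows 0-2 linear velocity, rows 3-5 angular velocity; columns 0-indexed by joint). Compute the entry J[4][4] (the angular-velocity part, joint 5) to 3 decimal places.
axis z_4 = (0.6124,-0.6124,0.5000); lever o_n−o_4 = (-0.2753,-1.7247,2.2247)
cross product → J_v[:, 4] = (-0.5000,-1.5000,-1.2247)
J_ω[:, 4] = z_4
entry J[4][4] = -0.6124

-0.612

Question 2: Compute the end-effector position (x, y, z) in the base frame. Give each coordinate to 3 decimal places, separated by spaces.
after link 1: o_1 = (-2.1213, 2.1213, 3.0000)
after link 2: o_2 = (-3.8891, 3.8891, 7.3301)
after link 3: o_3 = (-3.6996, 6.5280, 6.3301)
after link 4: o_4 = (-1.9319, 7.5887, 5.4641)
after link 5: o_5 = (-2.2071, 5.8640, 7.6888)

-2.207 5.864 7.689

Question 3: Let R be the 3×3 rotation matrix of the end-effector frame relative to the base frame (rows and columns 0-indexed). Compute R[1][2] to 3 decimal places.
End-effector z-axis (col 2 of R) = (0.2500,0.7500,0.6124)
R[1][2] = 0.7500

0.750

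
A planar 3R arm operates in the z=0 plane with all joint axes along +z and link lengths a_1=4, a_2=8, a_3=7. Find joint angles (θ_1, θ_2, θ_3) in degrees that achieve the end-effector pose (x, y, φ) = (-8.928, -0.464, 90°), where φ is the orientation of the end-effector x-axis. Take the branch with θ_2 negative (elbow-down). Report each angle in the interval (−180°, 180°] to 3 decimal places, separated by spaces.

wrist centre = target − a_3·(cos φ, sin φ) = (-8.9280, -7.4640)
cos θ_2 = (135.4205−4²−8²)/(2·4·8) = 0.8659; θ_2 = -30.0092° (elbow-down)
β = atan2(-7.4640,-8.9280) = -140.1037°; ψ = atan2(-4.0011,10.9276) = -20.1101°
θ_1 = β − ψ = -119.9935°
θ_3 = φ − θ_1 − θ_2 = -119.9973° (wrapped to (-180°,180°])

-119.994 -30.009 -119.997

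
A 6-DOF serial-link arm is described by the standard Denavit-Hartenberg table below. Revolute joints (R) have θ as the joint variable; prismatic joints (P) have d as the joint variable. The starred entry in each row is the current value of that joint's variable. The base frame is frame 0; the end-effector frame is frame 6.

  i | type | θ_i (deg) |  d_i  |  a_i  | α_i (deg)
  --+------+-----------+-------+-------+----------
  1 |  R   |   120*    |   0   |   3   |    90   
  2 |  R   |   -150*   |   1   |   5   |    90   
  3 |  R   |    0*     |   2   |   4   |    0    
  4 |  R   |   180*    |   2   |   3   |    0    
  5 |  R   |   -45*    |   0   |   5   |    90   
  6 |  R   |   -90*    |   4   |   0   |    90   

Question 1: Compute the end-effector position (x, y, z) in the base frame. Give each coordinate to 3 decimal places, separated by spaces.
after link 1: o_1 = (-1.5000, 2.5981, 0.0000)
after link 2: o_2 = (1.5311, -0.6519, -2.5000)
after link 3: o_3 = (3.7631, -4.5179, -2.7679)
after link 4: o_4 = (2.9641, -3.1340, 0.4641)
after link 5: o_5 = (4.4950, 1.2854, 2.2319)
after link 6: o_6 = (8.1693, 0.5783, 0.8177)

8.169 0.578 0.818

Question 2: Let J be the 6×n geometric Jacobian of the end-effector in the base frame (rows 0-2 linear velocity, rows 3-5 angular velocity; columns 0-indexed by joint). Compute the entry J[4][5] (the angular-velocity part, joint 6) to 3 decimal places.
axis z_5 = (0.9186,-0.1768,-0.3536); lever o_n−o_5 = (3.6742,-0.7071,-1.4142)
cross product → J_v[:, 5] = (0.0000,0.0000,-0.0000)
J_ω[:, 5] = z_5
entry J[4][5] = -0.1768

-0.177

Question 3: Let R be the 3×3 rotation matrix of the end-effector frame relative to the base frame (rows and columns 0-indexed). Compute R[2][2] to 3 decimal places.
End-effector z-axis (col 2 of R) = (-0.3062,-0.8839,-0.3536)
R[2][2] = -0.3536

-0.354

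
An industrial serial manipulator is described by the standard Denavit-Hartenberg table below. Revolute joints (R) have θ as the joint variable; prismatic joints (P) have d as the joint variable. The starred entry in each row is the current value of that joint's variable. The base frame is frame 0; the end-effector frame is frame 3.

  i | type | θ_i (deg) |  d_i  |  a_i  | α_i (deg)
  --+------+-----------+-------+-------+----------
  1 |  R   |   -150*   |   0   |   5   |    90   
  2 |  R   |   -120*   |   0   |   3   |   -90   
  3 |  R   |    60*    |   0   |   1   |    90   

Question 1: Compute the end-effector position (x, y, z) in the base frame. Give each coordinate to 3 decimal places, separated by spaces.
-2.382 -2.375 -3.031

after link 1: o_1 = (-4.3301, -2.5000, 0.0000)
after link 2: o_2 = (-3.0311, -1.7500, -2.5981)
after link 3: o_3 = (-2.3816, -2.3750, -3.0311)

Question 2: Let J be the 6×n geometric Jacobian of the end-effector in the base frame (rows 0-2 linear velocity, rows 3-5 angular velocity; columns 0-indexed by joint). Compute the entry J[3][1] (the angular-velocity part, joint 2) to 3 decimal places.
-0.500

axis z_1 = (-0.5000,0.8660,0.0000); lever o_n−o_1 = (1.9486,0.1250,-3.0311)
cross product → J_v[:, 1] = (-2.6250,-1.5155,-1.7500)
J_ω[:, 1] = z_1
entry J[3][1] = -0.5000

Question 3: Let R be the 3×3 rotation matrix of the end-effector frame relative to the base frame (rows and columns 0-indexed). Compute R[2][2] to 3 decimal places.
End-effector z-axis (col 2 of R) = (0.1250,0.6495,-0.7500)
R[2][2] = -0.7500

-0.750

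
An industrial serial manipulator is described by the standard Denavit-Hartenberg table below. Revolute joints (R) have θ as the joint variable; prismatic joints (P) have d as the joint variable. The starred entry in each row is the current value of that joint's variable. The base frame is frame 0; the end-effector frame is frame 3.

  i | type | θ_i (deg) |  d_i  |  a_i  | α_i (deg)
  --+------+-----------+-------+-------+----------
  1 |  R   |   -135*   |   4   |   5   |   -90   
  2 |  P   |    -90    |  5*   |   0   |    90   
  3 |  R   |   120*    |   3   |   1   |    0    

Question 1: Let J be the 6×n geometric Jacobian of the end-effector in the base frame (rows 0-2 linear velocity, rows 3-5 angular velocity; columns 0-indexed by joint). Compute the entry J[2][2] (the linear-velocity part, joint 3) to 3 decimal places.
-0.866

axis z_2 = (0.7071,0.7071,0.0000); lever o_n−o_2 = (2.7337,1.5089,-0.5000)
cross product → J_v[:, 2] = (-0.3536,0.3536,-0.8660)
J_ω[:, 2] = z_2
entry J[2][2] = -0.8660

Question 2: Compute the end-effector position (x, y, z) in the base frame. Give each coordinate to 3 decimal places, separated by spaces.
after link 1: o_1 = (-3.5355, -3.5355, 4.0000)
after link 2: o_2 = (0.0000, -7.0711, 4.0000)
after link 3: o_3 = (2.7337, -5.5621, 3.5000)

2.734 -5.562 3.500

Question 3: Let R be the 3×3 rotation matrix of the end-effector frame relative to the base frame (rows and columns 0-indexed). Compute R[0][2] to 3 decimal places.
End-effector z-axis (col 2 of R) = (0.7071,0.7071,0.0000)
R[0][2] = 0.7071

0.707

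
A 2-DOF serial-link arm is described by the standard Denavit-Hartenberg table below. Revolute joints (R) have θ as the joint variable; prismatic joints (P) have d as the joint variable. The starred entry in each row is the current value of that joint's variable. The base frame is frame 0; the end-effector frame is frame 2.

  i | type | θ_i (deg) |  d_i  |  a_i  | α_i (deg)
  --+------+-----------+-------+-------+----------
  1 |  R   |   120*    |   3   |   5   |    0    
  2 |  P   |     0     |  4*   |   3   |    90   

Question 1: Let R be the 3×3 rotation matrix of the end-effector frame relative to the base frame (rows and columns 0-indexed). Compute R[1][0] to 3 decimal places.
0.866

End-effector x-axis (col 0 of R) = (-0.5000,0.8660,0.0000)
R[1][0] = 0.8660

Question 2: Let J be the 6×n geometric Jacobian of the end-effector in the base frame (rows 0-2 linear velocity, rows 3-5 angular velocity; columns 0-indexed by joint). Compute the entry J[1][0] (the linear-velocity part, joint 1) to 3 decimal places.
-4.000

axis z_0 = ẑ; lever o_n−o_0 = (-4.0000,6.9282,7.0000)
cross product → J_v[:, 0] = (-6.9282,-4.0000,0.0000)
J_ω[:, 0] = z_0
entry J[1][0] = -4.0000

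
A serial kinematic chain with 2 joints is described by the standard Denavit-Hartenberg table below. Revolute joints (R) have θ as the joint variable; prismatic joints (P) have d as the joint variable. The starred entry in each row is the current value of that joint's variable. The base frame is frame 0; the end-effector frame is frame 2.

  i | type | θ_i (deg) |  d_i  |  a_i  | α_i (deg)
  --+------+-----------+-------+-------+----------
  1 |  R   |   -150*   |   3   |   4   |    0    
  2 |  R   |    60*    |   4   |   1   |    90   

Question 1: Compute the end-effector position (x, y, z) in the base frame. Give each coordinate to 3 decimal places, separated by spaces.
-3.464 -3.000 7.000

after link 1: o_1 = (-3.4641, -2.0000, 3.0000)
after link 2: o_2 = (-3.4641, -3.0000, 7.0000)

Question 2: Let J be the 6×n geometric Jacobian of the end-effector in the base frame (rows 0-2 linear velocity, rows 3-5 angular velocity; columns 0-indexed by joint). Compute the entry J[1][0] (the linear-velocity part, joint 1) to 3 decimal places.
axis z_0 = ẑ; lever o_n−o_0 = (-3.4641,-3.0000,7.0000)
cross product → J_v[:, 0] = (3.0000,-3.4641,0.0000)
J_ω[:, 0] = z_0
entry J[1][0] = -3.4641

-3.464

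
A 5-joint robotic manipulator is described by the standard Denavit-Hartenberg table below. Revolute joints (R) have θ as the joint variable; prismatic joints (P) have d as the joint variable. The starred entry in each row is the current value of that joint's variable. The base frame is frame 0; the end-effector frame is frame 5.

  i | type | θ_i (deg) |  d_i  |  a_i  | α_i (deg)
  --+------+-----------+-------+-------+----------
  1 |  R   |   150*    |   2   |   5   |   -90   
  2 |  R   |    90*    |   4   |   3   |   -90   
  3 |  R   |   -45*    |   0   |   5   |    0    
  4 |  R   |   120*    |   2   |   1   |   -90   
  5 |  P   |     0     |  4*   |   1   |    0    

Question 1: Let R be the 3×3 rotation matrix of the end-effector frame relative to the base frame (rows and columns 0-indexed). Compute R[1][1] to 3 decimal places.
End-effector y-axis (col 1 of R) = (-0.8660,0.5000,0.0000)
R[1][1] = 0.5000

0.500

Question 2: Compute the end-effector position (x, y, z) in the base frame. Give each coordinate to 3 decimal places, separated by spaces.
-4.882 -2.456 -1.189

after link 1: o_1 = (-4.3301, 2.5000, 2.0000)
after link 2: o_2 = (-6.3301, -0.9641, -1.0000)
after link 3: o_3 = (-8.0979, -4.0260, -4.5355)
after link 4: o_4 = (-5.8829, -4.1894, -4.7944)
after link 5: o_5 = (-4.8823, -2.4564, -1.1895)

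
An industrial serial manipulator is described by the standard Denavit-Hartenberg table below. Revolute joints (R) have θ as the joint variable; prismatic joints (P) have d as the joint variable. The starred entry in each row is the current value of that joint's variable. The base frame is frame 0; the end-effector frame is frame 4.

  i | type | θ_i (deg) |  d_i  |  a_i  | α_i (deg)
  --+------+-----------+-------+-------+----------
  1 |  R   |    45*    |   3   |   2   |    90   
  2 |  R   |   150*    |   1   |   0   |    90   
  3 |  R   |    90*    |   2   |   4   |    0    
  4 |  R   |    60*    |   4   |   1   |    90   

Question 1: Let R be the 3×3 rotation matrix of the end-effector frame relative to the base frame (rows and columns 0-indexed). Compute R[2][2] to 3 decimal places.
End-effector z-axis (col 2 of R) = (0.3062,-0.9186,0.2500)
R[2][2] = 0.2500

0.250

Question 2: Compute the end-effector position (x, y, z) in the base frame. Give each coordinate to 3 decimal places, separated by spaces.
7.955 0.177 7.763

after link 1: o_1 = (1.4142, 1.4142, 3.0000)
after link 2: o_2 = (2.1213, 0.7071, 3.0000)
after link 3: o_3 = (5.6569, -1.4142, 4.7321)
after link 4: o_4 = (7.9550, 0.1768, 7.7631)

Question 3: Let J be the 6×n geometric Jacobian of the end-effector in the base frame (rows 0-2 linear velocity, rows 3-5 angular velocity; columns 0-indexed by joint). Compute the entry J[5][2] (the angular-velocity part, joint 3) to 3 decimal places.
0.866

axis z_2 = (0.3536,0.3536,0.8660); lever o_n−o_2 = (5.8336,-0.5303,4.7631)
cross product → J_v[:, 2] = (2.1433,3.3680,-2.2500)
J_ω[:, 2] = z_2
entry J[5][2] = 0.8660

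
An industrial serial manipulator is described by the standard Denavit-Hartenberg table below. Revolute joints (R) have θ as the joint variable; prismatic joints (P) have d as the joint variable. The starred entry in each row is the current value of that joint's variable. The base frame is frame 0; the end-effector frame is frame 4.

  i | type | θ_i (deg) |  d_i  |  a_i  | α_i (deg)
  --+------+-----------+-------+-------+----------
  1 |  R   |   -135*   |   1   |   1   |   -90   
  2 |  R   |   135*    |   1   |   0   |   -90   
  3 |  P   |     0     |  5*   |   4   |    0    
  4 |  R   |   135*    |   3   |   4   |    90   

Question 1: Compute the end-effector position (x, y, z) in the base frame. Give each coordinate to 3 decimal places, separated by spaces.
after link 1: o_1 = (-0.7071, -0.7071, 1.0000)
after link 2: o_2 = (0.0000, -1.4142, 1.0000)
after link 3: o_3 = (4.5000, 3.0858, 1.7071)
after link 4: o_4 = (2.5858, 5.1716, 5.8284)

2.586 5.172 5.828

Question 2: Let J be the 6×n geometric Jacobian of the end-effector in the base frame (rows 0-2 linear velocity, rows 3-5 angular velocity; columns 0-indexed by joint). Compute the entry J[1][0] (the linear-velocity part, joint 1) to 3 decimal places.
axis z_0 = ẑ; lever o_n−o_0 = (2.5858,5.1716,5.8284)
cross product → J_v[:, 0] = (-5.1716,2.5858,0.0000)
J_ω[:, 0] = z_0
entry J[1][0] = 2.5858

2.586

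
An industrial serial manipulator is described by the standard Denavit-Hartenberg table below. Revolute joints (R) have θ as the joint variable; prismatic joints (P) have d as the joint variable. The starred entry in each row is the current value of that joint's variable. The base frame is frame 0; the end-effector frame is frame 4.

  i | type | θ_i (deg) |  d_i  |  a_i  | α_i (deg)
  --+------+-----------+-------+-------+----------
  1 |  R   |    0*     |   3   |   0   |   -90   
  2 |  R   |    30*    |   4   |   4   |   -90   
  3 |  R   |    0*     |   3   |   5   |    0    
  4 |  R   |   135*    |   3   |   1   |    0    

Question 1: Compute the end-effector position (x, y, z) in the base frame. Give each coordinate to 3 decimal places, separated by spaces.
after link 1: o_1 = (0.0000, 0.0000, 3.0000)
after link 2: o_2 = (3.4641, 4.0000, 1.0000)
after link 3: o_3 = (6.2942, 4.0000, -4.0981)
after link 4: o_4 = (4.1819, 3.2929, -6.3426)

4.182 3.293 -6.343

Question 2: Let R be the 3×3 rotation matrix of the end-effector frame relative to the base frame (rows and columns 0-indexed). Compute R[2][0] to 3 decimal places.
End-effector x-axis (col 0 of R) = (-0.6124,-0.7071,0.3536)
R[2][0] = 0.3536

0.354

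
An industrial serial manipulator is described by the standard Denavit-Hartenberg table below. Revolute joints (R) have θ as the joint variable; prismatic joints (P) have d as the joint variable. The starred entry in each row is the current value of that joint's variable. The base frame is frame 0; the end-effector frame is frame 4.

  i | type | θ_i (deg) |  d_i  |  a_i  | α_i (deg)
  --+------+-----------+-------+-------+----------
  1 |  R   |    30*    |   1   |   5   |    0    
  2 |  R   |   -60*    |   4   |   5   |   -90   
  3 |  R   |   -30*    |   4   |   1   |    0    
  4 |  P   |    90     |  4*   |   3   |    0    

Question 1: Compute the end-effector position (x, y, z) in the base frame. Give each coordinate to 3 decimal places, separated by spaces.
after link 1: o_1 = (4.3301, 2.5000, 1.0000)
after link 2: o_2 = (8.6603, -0.0000, 5.0000)
after link 3: o_3 = (11.4103, 3.0311, 5.5000)
after link 4: o_4 = (14.7093, 5.7452, 2.9019)

14.709 5.745 2.902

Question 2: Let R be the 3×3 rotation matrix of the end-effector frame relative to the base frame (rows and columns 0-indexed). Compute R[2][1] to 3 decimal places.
-0.500

End-effector y-axis (col 1 of R) = (-0.7500,0.4330,-0.5000)
R[2][1] = -0.5000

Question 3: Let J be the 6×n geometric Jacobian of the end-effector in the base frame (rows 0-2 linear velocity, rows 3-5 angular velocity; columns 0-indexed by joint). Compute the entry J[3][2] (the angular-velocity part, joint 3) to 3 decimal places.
axis z_2 = (0.5000,0.8660,0.0000); lever o_n−o_2 = (6.0490,5.7452,-2.0981)
cross product → J_v[:, 2] = (-1.8170,1.0490,-2.3660)
J_ω[:, 2] = z_2
entry J[3][2] = 0.5000

0.500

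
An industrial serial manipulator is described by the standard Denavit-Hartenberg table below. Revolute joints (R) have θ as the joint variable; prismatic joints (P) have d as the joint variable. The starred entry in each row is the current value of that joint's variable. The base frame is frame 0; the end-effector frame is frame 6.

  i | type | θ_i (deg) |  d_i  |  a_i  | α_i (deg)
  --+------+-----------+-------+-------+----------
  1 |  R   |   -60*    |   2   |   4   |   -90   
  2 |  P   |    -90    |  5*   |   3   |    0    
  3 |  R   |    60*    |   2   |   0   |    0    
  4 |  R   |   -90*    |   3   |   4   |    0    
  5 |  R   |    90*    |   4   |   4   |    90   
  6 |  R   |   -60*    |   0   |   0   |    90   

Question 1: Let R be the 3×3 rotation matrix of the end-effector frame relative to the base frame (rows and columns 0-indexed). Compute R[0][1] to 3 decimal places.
-0.250

End-effector y-axis (col 1 of R) = (-0.2500,0.4330,0.8660)
R[0][1] = -0.2500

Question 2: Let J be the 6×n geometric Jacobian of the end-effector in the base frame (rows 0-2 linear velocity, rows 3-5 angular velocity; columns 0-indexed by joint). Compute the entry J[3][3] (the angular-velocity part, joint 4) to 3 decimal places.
0.866

axis z_3 = (0.8660,0.5000,0.0000); lever o_n−o_3 = (6.7942,2.2321,5.4641)
cross product → J_v[:, 3] = (2.7321,-4.7321,-1.4641)
J_ω[:, 3] = z_3
entry J[3][3] = 0.8660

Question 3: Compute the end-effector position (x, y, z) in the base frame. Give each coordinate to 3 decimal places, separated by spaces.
after link 1: o_1 = (2.0000, -3.4641, 2.0000)
after link 2: o_2 = (6.3301, -0.9641, 5.0000)
after link 3: o_3 = (8.0622, 0.0359, 5.0000)
after link 4: o_4 = (9.6603, 3.2679, 8.4641)
after link 5: o_5 = (14.8564, 2.2679, 10.4641)
after link 6: o_6 = (14.8564, 2.2679, 10.4641)

14.856 2.268 10.464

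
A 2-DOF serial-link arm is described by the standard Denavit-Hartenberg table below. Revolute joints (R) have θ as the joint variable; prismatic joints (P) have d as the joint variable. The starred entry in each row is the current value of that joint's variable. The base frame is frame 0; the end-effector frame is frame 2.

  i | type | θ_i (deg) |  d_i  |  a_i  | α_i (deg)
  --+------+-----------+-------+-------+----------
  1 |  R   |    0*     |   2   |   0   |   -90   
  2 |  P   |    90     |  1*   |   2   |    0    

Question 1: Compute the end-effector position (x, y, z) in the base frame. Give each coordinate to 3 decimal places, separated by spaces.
0.000 1.000 0.000

after link 1: o_1 = (0.0000, 0.0000, 2.0000)
after link 2: o_2 = (0.0000, 1.0000, 0.0000)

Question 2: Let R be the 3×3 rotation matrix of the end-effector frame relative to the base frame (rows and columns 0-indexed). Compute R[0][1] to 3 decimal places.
-1.000

End-effector y-axis (col 1 of R) = (-1.0000,0.0000,-0.0000)
R[0][1] = -1.0000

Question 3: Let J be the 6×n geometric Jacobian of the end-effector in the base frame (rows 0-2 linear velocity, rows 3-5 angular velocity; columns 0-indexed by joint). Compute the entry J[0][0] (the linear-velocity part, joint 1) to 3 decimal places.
-1.000

axis z_0 = ẑ; lever o_n−o_0 = (0.0000,1.0000,0.0000)
cross product → J_v[:, 0] = (-1.0000,0.0000,0.0000)
J_ω[:, 0] = z_0
entry J[0][0] = -1.0000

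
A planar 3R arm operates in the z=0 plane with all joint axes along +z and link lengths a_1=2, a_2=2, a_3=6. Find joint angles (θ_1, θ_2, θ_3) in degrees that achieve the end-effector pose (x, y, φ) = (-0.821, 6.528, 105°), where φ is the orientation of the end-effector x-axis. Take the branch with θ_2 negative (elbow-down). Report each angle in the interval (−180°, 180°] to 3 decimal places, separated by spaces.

120.018 -149.995 134.977

wrist centre = target − a_3·(cos φ, sin φ) = (0.7319, 0.7324)
cos θ_2 = (1.0722−2²−2²)/(2·2·2) = -0.8660; θ_2 = -149.9946° (elbow-down)
β = atan2(0.7324,0.7319) = 45.0208°; ψ = atan2(-1.0002,0.2680) = -74.9973°
θ_1 = β − ψ = 120.0181°
θ_3 = φ − θ_1 − θ_2 = 134.9765° (wrapped to (-180°,180°])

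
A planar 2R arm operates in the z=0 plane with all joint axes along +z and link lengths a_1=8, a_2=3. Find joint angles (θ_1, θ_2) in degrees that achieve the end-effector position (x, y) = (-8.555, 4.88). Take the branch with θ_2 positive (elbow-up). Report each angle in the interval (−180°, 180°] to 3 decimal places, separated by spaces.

135.004 59.997

cos θ_2 = (97.0024−8²−3²)/(2·8·3) = 0.5001; θ_2 = 59.9967° (elbow-up)
β = atan2(4.8800,-8.5550) = 150.2984°; ψ = atan2(2.5980,9.5002) = 15.2946°
θ_1 = β − ψ = 135.0038°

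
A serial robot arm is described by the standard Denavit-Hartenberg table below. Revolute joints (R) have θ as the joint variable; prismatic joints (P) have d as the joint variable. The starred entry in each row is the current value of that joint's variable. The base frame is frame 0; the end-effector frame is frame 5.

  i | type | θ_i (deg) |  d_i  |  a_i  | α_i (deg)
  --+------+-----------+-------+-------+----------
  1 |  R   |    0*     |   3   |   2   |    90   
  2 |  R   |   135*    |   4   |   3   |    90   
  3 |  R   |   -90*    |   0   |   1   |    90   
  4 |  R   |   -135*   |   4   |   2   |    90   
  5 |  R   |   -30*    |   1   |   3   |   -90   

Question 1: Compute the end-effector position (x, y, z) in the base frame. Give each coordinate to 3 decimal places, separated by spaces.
after link 1: o_1 = (2.0000, 0.0000, 3.0000)
after link 2: o_2 = (-0.1213, -4.0000, 5.1213)
after link 3: o_3 = (-0.1213, -3.0000, 5.1213)
after link 4: o_4 = (1.7071, -4.4142, 1.2929)
after link 5: o_5 = (-0.1526, -6.9584, 1.5545)

-0.153 -6.958 1.555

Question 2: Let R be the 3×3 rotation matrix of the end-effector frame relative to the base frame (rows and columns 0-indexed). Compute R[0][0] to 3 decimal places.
-0.787

End-effector x-axis (col 0 of R) = (-0.7866,-0.6124,-0.0795)
R[0][0] = -0.7866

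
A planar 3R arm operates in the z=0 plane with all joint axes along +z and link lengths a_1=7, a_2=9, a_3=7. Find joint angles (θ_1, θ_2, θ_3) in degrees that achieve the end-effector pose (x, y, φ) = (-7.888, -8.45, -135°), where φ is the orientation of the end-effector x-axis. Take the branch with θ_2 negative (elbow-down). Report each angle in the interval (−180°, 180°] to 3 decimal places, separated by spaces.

wrist centre = target − a_3·(cos φ, sin φ) = (-2.9383, -3.5003)
cos θ_2 = (20.8851−7²−9²)/(2·7·9) = -0.8660; θ_2 = -149.9961° (elbow-down)
β = atan2(-3.5003,-2.9383) = -130.0114°; ψ = atan2(-4.5005,-0.7939) = -100.0044°
θ_1 = β − ψ = -30.0070°
θ_3 = φ − θ_1 − θ_2 = 45.0031° (wrapped to (-180°,180°])

-30.007 -149.996 45.003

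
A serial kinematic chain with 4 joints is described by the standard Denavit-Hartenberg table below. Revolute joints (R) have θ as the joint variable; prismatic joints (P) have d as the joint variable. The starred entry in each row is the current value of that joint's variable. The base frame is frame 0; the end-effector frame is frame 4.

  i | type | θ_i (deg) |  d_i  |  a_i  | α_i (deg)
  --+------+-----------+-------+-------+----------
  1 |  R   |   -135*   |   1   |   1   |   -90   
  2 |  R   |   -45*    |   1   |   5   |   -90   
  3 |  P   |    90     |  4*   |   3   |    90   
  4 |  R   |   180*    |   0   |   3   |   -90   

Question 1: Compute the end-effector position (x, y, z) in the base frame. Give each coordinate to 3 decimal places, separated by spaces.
after link 1: o_1 = (-0.7071, -0.7071, 1.0000)
after link 2: o_2 = (-2.5000, -3.9142, 4.5355)
after link 3: o_3 = (-6.6213, -3.7929, 1.7071)
after link 4: o_4 = (-4.5000, -5.9142, 1.7071)

-4.500 -5.914 1.707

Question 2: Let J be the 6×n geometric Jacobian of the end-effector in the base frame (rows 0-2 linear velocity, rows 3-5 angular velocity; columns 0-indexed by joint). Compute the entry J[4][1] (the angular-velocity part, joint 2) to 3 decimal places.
-0.707

axis z_1 = (0.7071,-0.7071,0.0000); lever o_n−o_1 = (-3.7929,-5.2071,0.7071)
cross product → J_v[:, 1] = (-0.5000,-0.5000,-6.3640)
J_ω[:, 1] = z_1
entry J[4][1] = -0.7071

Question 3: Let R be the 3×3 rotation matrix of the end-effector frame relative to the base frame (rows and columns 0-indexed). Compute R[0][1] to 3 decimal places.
0.500

End-effector y-axis (col 1 of R) = (0.5000,0.5000,-0.7071)
R[0][1] = 0.5000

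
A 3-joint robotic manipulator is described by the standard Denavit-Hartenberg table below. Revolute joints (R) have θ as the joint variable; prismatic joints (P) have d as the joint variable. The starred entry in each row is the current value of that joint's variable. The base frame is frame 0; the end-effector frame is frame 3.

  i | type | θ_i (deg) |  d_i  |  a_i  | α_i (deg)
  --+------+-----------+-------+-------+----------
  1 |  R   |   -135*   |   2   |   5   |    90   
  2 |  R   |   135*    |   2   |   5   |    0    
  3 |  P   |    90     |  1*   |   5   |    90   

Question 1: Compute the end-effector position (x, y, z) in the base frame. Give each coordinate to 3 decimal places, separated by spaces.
-0.657 3.586 2.000

after link 1: o_1 = (-3.5355, -3.5355, 2.0000)
after link 2: o_2 = (-2.4497, 0.3787, 5.5355)
after link 3: o_3 = (-0.6569, 3.5858, 2.0000)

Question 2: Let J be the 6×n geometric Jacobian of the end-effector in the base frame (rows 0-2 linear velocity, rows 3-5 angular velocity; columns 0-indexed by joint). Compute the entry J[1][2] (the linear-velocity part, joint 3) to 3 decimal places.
prismatic axis z_2 = (-0.7071,0.7071,0.0000)
J_v[:, 2] = z_2; J_ω[:, 2] = (0,0,0)
entry J[1][2] = 0.7071

0.707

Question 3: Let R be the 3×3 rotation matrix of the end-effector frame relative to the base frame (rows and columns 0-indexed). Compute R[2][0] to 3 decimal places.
-0.707

End-effector x-axis (col 0 of R) = (0.5000,0.5000,-0.7071)
R[2][0] = -0.7071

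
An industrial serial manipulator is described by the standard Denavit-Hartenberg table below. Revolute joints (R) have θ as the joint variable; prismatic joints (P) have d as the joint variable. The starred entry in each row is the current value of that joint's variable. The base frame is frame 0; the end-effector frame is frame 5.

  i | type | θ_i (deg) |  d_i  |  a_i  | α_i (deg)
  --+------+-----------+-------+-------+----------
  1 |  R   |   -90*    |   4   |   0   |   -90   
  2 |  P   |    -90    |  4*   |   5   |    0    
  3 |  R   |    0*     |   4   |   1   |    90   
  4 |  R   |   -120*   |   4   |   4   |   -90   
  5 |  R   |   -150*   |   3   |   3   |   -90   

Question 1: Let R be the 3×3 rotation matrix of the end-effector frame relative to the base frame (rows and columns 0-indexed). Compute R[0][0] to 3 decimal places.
End-effector x-axis (col 0 of R) = (0.7500,0.5000,0.4330)
R[0][0] = 0.7500

0.750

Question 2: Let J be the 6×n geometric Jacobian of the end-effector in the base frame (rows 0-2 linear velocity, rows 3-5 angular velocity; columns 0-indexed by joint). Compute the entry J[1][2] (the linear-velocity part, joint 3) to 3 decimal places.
-2.897

axis z_2 = (1.0000,0.0000,0.0000); lever o_n−o_2 = (1.2859,5.5000,2.8971)
cross product → J_v[:, 2] = (-0.0000,-2.8971,5.5000)
J_ω[:, 2] = z_2
entry J[1][2] = -2.8971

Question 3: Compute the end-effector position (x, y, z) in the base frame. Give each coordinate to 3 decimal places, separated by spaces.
after link 1: o_1 = (0.0000, 0.0000, 4.0000)
after link 2: o_2 = (4.0000, -0.0000, 9.0000)
after link 3: o_3 = (8.0000, 0.0000, 10.0000)
after link 4: o_4 = (4.5359, 4.0000, 8.0000)
after link 5: o_5 = (5.2859, 5.5000, 11.8971)

5.286 5.500 11.897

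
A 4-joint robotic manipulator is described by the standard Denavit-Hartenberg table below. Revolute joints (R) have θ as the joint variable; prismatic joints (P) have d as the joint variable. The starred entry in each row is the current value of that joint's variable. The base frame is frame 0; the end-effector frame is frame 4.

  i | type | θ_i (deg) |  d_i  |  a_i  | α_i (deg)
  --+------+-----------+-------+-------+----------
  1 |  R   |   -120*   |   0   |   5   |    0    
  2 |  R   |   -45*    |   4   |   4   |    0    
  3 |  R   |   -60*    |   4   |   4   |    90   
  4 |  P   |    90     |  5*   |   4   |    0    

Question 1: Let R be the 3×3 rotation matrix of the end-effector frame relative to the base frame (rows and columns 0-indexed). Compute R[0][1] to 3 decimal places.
0.707

End-effector y-axis (col 1 of R) = (0.7071,-0.7071,0.0000)
R[0][1] = 0.7071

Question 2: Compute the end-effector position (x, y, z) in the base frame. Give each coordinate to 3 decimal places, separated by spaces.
-5.657 0.999 12.000

after link 1: o_1 = (-2.5000, -4.3301, 0.0000)
after link 2: o_2 = (-6.3637, -5.3654, 4.0000)
after link 3: o_3 = (-9.1921, -2.5370, 8.0000)
after link 4: o_4 = (-5.6566, 0.9986, 12.0000)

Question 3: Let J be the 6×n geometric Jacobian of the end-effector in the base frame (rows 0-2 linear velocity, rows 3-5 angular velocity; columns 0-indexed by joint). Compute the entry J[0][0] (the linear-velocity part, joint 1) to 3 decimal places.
axis z_0 = ẑ; lever o_n−o_0 = (-5.6566,0.9986,12.0000)
cross product → J_v[:, 0] = (-0.9986,-5.6566,0.0000)
J_ω[:, 0] = z_0
entry J[0][0] = -0.9986

-0.999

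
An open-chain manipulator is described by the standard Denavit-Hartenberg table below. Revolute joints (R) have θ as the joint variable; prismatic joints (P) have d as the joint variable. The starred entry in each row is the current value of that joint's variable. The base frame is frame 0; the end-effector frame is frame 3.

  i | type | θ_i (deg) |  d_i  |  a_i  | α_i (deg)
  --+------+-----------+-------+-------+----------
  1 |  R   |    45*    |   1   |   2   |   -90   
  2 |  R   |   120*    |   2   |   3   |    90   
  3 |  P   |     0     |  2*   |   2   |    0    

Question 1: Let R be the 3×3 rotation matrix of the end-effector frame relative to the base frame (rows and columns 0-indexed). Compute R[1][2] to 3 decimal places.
End-effector z-axis (col 2 of R) = (0.6124,0.6124,-0.5000)
R[1][2] = 0.6124

0.612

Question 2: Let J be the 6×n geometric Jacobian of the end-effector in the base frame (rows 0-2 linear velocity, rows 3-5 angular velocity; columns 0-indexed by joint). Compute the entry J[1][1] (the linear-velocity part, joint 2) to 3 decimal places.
axis z_1 = (-0.7071,0.7071,0.0000); lever o_n−o_1 = (-1.9572,0.8712,-5.3301)
cross product → J_v[:, 1] = (-3.7690,-3.7690,0.7679)
J_ω[:, 1] = z_1
entry J[1][1] = -3.7690

-3.769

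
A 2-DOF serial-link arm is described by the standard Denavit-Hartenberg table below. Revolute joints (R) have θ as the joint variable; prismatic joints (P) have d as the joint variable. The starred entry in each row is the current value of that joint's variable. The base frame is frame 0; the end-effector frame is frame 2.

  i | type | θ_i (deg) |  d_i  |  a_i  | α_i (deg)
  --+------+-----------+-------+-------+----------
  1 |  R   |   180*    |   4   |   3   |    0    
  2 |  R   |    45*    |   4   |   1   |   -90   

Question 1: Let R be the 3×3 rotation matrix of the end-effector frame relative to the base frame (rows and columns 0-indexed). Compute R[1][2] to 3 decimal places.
-0.707

End-effector z-axis (col 2 of R) = (0.7071,-0.7071,0.0000)
R[1][2] = -0.7071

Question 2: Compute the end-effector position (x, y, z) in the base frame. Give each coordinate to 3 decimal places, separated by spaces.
-3.707 -0.707 8.000

after link 1: o_1 = (-3.0000, 0.0000, 4.0000)
after link 2: o_2 = (-3.7071, -0.7071, 8.0000)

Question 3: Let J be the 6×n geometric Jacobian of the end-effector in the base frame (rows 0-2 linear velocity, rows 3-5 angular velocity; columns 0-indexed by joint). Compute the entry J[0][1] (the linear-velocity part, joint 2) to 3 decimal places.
0.707

axis z_1 = (0.0000,0.0000,1.0000); lever o_n−o_1 = (-0.7071,-0.7071,4.0000)
cross product → J_v[:, 1] = (0.7071,-0.7071,0.0000)
J_ω[:, 1] = z_1
entry J[0][1] = 0.7071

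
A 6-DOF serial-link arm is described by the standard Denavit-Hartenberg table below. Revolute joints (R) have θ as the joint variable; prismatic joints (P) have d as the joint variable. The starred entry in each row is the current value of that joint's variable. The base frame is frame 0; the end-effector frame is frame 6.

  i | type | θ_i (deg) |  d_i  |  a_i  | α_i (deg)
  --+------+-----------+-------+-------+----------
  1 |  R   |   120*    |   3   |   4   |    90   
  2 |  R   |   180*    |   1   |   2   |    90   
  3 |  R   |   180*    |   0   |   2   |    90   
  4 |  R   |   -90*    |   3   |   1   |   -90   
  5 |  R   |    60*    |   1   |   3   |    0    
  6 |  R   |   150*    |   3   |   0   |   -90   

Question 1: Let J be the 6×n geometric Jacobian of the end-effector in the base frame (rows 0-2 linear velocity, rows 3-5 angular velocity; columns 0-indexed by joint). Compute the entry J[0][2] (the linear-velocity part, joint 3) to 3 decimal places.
axis z_2 = (-0.0000,0.0000,1.0000); lever o_n−o_2 = (-2.6519,5.3971,-2.5000)
cross product → J_v[:, 2] = (-5.3971,-2.6519,-0.0000)
J_ω[:, 2] = z_2
entry J[0][2] = -5.3971

-5.397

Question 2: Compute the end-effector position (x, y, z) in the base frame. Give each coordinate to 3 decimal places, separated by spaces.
-2.786 7.629 0.500

after link 1: o_1 = (-2.0000, 3.4641, 3.0000)
after link 2: o_2 = (-0.1340, 2.2321, 3.0000)
after link 3: o_3 = (-1.1340, 3.9641, 3.0000)
after link 4: o_4 = (1.4641, 5.4641, 2.0000)
after link 5: o_5 = (-1.2859, 5.0311, 0.5000)
after link 6: o_6 = (-2.7859, 7.6292, 0.5000)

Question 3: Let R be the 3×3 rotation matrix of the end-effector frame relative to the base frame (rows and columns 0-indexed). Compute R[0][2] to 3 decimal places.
End-effector z-axis (col 2 of R) = (0.7500,0.4330,-0.5000)
R[0][2] = 0.7500

0.750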